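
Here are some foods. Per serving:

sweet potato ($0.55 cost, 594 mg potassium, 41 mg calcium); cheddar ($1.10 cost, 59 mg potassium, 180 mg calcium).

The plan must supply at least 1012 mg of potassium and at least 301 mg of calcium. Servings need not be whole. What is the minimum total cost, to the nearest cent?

For a min-cost LP with two ≥-constraints, a basic feasible solution has at most two positive variables.
sweet potato only: max(1012/594, 301/41) = 7.341 servings → $4.04.
cheddar only: max(1012/59, 301/180) = 17.15 servings → $18.87.
sweet potato + cheddar with both tight: 1.573 servings and 1.314 servings → $2.31.
So the least-cost plan costs $2.31.

$2.31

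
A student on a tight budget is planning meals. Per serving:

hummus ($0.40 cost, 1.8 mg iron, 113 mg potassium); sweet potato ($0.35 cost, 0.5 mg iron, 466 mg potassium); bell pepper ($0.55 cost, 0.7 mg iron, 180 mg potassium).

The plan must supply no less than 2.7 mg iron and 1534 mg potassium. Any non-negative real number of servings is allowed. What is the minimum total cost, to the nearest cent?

$1.35

An LP optimum is at a vertex; with two nutrient constraints at most two foods are used. Check each candidate.
hummus only: max(2.7/1.8, 1534/113) = 13.58 servings → $5.43.
sweet potato only: max(2.7/0.5, 1534/466) = 5.4 servings → $1.89.
bell pepper only: max(2.7/0.7, 1534/180) = 8.522 servings → $4.69.
hummus + sweet potato with both tight: 0.6279 servings and 3.14 servings → $1.35.
hummus + bell pepper: the both-tight solution has a negative serving — not a feasible corner.
sweet potato + bell pepper with both tight: 2.489 servings and 2.08 servings → $2.01.
So the least-cost plan costs $1.35.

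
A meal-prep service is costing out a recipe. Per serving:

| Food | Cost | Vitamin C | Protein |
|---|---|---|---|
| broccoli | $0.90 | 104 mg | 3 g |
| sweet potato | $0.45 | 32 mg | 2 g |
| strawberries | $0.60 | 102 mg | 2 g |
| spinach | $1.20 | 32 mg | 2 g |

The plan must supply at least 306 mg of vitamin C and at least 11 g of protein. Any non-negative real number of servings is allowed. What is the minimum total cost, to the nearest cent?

Minimising a linear cost over {vitamin C ≥ 306, protein ≥ 11, servings ≥ 0} — the optimum is at a vertex, using one or two foods.
broccoli only: max(306/104, 11/3) = 3.667 servings → $3.30.
sweet potato only: max(306/32, 11/2) = 9.562 servings → $4.30.
strawberries only: max(306/102, 11/2) = 5.5 servings → $3.30.
spinach only: max(306/32, 11/2) = 9.562 servings → $11.47.
broccoli + sweet potato with both tight: 2.321 servings and 2.018 servings → $3.00.
broccoli + strawberries: the both-tight solution has a negative serving — not a feasible corner.
broccoli + spinach with both tight: 2.321 servings and 2.018 servings → $4.51.
sweet potato + strawberries with both tight: 3.643 servings and 1.857 servings → $2.75.
sweet potato + spinach (both tight): parallel constraints — no distinct corner.
strawberries + spinach with both tight: 1.857 servings and 3.643 servings → $5.49.
The minimum over all feasible corners is $2.75.

$2.75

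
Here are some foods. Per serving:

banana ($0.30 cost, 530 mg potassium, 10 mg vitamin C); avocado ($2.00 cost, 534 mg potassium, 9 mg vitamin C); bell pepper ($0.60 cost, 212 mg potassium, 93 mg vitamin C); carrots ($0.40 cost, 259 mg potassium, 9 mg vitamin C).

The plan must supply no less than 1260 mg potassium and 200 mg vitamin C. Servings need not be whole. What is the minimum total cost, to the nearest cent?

$1.66

banana only: max(1260/530, 200/10) = 20 servings → $6.00.
avocado only: max(1260/534, 200/9) = 22.22 servings → $44.44.
bell pepper only: max(1260/212, 200/93) = 5.943 servings → $3.57.
carrots only: max(1260/259, 200/9) = 22.22 servings → $8.89.
banana + avocado: intersection lies outside the first quadrant.
banana + bell pepper with both tight: 1.585 servings and 1.98 servings → $1.66.
banana + carrots with both targets exact would need a negative amount; discard.
avocado + bell pepper with both tight: 1.566 servings and 1.999 servings → $4.33.
avocado + carrots: intersection lies outside the first quadrant.
bell pepper + carrots with both tight: 1.824 servings and 3.372 servings → $2.44.
Cheapest feasible corner: $1.66.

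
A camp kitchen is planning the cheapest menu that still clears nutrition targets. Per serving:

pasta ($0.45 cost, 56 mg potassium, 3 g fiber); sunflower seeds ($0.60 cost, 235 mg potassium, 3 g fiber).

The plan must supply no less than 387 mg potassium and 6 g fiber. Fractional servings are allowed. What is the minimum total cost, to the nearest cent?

Compare the cost at each extreme point of the feasible region.
pasta only: max(387/56, 6/3) = 6.911 servings → $3.11.
sunflower seeds only: max(387/235, 6/3) = 2 servings → $1.20.
pasta + sunflower seeds with both tight: 0.4637 servings and 1.536 servings → $1.13.
The minimum over all feasible corners is $1.13.

$1.13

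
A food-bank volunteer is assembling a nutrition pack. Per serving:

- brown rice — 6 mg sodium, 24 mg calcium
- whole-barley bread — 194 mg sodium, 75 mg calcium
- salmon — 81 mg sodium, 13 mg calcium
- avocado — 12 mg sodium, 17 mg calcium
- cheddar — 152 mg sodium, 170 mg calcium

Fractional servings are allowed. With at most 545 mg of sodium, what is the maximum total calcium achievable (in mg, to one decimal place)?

2180.0 mg

Calcium per mg sodium: brown rice 4, avocado 1.417, cheddar 1.118, whole-barley bread 0.3866, salmon 0.1605.
With no serving limits, spend the whole sodium allowance on brown rice: 545 mg / 6 mg × 24 mg = 2180.0 mg.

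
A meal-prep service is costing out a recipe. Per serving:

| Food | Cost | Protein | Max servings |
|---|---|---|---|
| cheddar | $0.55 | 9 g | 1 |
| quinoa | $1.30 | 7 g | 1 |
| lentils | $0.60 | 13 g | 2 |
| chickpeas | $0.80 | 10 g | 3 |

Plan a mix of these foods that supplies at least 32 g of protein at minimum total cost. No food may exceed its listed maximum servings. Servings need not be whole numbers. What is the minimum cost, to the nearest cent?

Cost per g of protein: lentils $0.0462, cheddar $0.0611, chickpeas $0.0800, quinoa $0.1857.
Take 2 servings of lentils: +26.0 g protein for $1.20 (total $1.20, still need 6.0 g).
Take 0.6667 servings of cheddar: +6.0 g protein for $0.37 (total $1.57, still need 0.0 g).
Greedy by cheapest-per-g is optimal for a single linear constraint, so the minimum cost is $1.57.

$1.57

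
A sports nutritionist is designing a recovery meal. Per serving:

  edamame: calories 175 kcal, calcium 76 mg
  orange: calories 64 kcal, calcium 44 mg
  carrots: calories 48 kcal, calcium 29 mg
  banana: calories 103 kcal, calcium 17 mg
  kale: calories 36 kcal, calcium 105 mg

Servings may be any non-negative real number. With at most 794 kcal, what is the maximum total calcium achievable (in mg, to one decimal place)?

2315.8 mg

Calcium per kcal: kale 2.917, orange 0.6875, carrots 0.6042, edamame 0.4343, banana 0.165.
With no serving limits, spend the whole calories allowance on kale: 794 kcal / 36 kcal × 105 mg = 2315.8 mg.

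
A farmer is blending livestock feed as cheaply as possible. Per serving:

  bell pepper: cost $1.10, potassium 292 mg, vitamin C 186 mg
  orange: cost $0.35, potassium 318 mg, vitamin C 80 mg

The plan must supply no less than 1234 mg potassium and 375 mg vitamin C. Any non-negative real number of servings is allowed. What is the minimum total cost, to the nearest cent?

For a min-cost LP with two ≥-constraints, a basic feasible solution has at most two positive variables.
bell pepper only: max(1234/292, 375/186) = 4.226 servings → $4.65.
orange only: max(1234/318, 375/80) = 4.688 servings → $1.64.
bell pepper + orange with both tight: 0.5737 servings and 3.354 servings → $1.80.
So the least-cost plan costs $1.64.

$1.64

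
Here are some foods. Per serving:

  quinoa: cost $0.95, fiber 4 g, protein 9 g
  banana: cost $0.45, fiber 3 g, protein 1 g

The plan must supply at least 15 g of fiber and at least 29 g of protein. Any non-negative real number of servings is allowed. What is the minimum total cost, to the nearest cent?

$3.35

With two linear requirements the optimum uses one or two foods; enumerate the corners.
quinoa only: max(15/4, 29/9) = 3.75 servings → $3.56.
banana only: max(15/3, 29/1) = 29 servings → $13.05.
quinoa + banana with both tight: 3.13 servings and 0.8261 servings → $3.35.
Cheapest feasible corner: $3.35.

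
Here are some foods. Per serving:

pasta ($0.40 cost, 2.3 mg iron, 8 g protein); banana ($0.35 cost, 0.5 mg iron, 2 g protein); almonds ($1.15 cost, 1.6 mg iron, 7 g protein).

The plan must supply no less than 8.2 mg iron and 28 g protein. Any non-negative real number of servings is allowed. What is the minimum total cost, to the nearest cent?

A basic optimal solution has at most two foods positive. Try each food alone and each pair with both targets met exactly.
pasta only: max(8.2/2.3, 28/8) = 3.565 servings → $1.43.
banana only: max(8.2/0.5, 28/2) = 16.4 servings → $5.74.
almonds only: max(8.2/1.6, 28/7) = 5.125 servings → $5.89.
pasta + banana: the both-tight solution has a negative serving — not a feasible corner.
pasta + almonds with both targets exact would need a negative amount; discard.
banana + almonds with both targets exact would need a negative amount; discard.
So the least-cost plan costs $1.43.

$1.43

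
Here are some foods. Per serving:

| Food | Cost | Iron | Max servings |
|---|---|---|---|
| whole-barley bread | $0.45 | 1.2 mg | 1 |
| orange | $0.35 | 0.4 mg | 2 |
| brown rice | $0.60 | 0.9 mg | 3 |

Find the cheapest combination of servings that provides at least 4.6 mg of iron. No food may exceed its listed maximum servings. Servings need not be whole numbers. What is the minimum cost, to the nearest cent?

Cost per mg of iron: whole-barley bread $0.3750, brown rice $0.6667, orange $0.8750.
Take 1 serving of whole-barley bread: +1.2 mg iron for $0.45 (total $0.45, still need 3.4 mg).
Take 3 servings of brown rice: +2.7 mg iron for $1.80 (total $2.25, still need 0.7 mg).
Take 1.75 servings of orange: +0.7 mg iron for $0.61 (total $2.86, still need 0.0 mg).
Greedy by cheapest-per-mg is optimal for a single linear constraint, so the minimum cost is $2.86.

$2.86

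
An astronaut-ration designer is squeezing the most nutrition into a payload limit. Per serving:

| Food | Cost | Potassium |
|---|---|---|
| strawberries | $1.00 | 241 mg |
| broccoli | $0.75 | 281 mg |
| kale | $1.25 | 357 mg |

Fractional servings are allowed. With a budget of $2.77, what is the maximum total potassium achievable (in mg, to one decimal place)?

1037.8 mg

Potassium per dollar: broccoli 374.7, kale 285.6, strawberries 241.
With no serving limits, spend the whole cost allowance on broccoli: $2.77 / $0.75 × 281 mg = 1037.8 mg.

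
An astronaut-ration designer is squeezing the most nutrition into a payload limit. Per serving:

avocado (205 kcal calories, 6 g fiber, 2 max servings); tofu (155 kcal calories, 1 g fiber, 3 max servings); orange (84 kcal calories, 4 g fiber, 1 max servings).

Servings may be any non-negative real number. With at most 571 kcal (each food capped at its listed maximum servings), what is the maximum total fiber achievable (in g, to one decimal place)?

16.5 g

Fiber per kcal: orange 0.04762, avocado 0.02927, tofu 0.006452.
Take 1 serving of orange: uses 84 kcal, +4.0 g fiber (running total 4.0 g).
Take 2 servings of avocado: uses 410 kcal, +12.0 g fiber (running total 16.0 g).
Take 0.4968 servings of tofu: uses 77 kcal, +0.5 g fiber (running total 16.5 g).
Filling greedily by fiber-per-kcal is optimal for one linear limit, giving 16.5 g.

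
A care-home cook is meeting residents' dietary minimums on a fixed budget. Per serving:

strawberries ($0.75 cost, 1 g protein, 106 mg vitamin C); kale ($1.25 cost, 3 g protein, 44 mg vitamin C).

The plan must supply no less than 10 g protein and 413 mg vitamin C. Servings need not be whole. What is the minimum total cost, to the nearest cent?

strawberries only: max(10/1, 413/106) = 10 servings → $7.50.
kale only: max(10/3, 413/44) = 9.386 servings → $11.73.
strawberries + kale with both tight: 2.916 servings and 2.361 servings → $5.14.
Cheapest feasible corner: $5.14.

$5.14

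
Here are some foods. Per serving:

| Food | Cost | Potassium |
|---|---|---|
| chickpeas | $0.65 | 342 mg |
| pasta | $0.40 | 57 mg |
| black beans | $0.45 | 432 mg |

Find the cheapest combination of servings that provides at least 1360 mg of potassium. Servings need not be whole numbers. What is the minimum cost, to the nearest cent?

Cost per mg of potassium: black beans $0.0010, chickpeas $0.0019, pasta $0.0070.
With no serving limits, use only black beans: 1360 mg / 432 mg = 3.148 servings × $0.45 = $1.42.

$1.42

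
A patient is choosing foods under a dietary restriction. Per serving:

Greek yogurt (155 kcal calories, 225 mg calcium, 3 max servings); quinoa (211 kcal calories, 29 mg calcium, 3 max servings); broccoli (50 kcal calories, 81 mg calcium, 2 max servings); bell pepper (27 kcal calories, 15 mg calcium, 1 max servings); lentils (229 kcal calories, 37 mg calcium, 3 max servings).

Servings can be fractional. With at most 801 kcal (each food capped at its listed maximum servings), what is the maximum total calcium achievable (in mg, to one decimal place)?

Calcium per kcal: broccoli 1.62, Greek yogurt 1.452, bell pepper 0.5556, lentils 0.1616, quinoa 0.1374.
Take 2 servings of broccoli: uses 100 kcal, +162.0 mg calcium (running total 162.0 mg).
Take 3 servings of Greek yogurt: uses 465 kcal, +675.0 mg calcium (running total 837.0 mg).
Take 1 serving of bell pepper: uses 27 kcal, +15.0 mg calcium (running total 852.0 mg).
Take 0.9127 servings of lentils: uses 209 kcal, +33.8 mg calcium (running total 885.8 mg).
Filling greedily by calcium-per-kcal is optimal for one linear limit, giving 885.8 mg.

885.8 mg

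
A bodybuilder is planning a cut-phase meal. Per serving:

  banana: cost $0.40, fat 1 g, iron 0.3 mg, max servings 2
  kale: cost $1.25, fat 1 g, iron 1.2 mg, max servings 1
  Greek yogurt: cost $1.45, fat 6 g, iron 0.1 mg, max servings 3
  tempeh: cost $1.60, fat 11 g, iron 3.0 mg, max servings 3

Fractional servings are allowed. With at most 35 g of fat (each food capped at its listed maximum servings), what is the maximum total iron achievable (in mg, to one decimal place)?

10.5 mg

Iron per g fat: kale 1.2, banana 0.3, tempeh 0.2727, Greek yogurt 0.01667.
Take 1 serving of kale: uses 1 g fat, +1.2 mg iron (running total 1.2 mg).
Take 2 servings of banana: uses 2 g fat, +0.6 mg iron (running total 1.8 mg).
Take 2.909 servings of tempeh: uses 32 g fat, +8.7 mg iron (running total 10.5 mg).
Filling greedily by iron-per-g fat is optimal for one linear limit, giving 10.5 mg.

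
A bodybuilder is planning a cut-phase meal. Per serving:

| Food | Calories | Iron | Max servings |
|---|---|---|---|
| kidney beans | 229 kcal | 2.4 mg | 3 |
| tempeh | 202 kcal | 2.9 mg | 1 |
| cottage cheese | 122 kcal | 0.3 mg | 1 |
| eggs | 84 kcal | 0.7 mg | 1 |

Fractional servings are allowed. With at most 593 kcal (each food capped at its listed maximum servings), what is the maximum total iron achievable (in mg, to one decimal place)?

Iron per kcal: tempeh 0.01436, kidney beans 0.01048, eggs 0.008333, cottage cheese 0.002459.
Take 1 serving of tempeh: uses 202 kcal, +2.9 mg iron (running total 2.9 mg).
Take 1.707 servings of kidney beans: uses 391 kcal, +4.1 mg iron (running total 7.0 mg).
Filling greedily by iron-per-kcal is optimal for one linear limit, giving 7.0 mg.

7.0 mg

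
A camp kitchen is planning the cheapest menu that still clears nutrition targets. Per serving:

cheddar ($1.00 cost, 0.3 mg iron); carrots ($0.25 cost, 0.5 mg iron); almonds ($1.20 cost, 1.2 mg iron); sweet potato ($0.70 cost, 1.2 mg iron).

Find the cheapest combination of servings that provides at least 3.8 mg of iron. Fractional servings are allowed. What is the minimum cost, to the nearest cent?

Cost per mg of iron: carrots $0.5000, sweet potato $0.5833, almonds $1.0000, cheddar $3.3333.
With no serving limits, use only carrots: 3.8 mg / 0.5 mg = 7.6 servings × $0.25 = $1.90.

$1.90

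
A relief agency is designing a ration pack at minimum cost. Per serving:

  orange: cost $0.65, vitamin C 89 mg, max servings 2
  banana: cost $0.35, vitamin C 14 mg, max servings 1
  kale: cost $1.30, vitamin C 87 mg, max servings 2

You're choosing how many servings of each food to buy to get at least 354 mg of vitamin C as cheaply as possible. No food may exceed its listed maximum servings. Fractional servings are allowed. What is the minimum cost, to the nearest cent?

$3.95

Cost per mg of vitamin C: orange $0.0073, kale $0.0149, banana $0.0250.
Take 2 servings of orange: +178.0 mg vitamin C for $1.30 (total $1.30, still need 176.0 mg).
Take 2 servings of kale: +174.0 mg vitamin C for $2.60 (total $3.90, still need 2.0 mg).
Take 0.1429 servings of banana: +2.0 mg vitamin C for $0.05 (total $3.95, still need 0.0 mg).
Filling from the cheapest source first is optimal under one linear minimum: $3.95.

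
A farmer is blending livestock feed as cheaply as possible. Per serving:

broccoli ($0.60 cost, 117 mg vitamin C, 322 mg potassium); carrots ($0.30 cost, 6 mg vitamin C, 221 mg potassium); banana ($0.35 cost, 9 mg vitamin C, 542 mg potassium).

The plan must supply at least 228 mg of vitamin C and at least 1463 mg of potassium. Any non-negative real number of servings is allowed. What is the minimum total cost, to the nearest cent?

$1.66

Minimising a linear cost over {vitamin C ≥ 228, potassium ≥ 1463, servings ≥ 0} — the optimum is at a vertex, using one or two foods.
broccoli only: max(228/117, 1463/322) = 4.543 servings → $2.73.
carrots only: max(228/6, 1463/221) = 38 servings → $11.40.
banana only: max(228/9, 1463/542) = 25.33 servings → $8.87.
broccoli + carrots with both tight: 1.739 servings and 4.086 servings → $2.27.
broccoli + banana with both tight: 1.824 servings and 1.615 servings → $1.66.
carrots + banana with both targets exact would need a negative amount; discard.
The minimum over all feasible corners is $1.66.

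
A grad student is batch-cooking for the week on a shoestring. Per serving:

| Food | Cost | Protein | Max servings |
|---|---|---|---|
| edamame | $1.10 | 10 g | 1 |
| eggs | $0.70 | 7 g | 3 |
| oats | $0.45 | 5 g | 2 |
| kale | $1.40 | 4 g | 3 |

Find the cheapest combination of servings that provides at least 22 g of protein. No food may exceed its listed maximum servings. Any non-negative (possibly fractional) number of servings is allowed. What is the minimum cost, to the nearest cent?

$2.10

Cost per g of protein: oats $0.0900, eggs $0.1000, edamame $0.1100, kale $0.3500.
Take 2 servings of oats: +10.0 g protein for $0.90 (total $0.90, still need 12.0 g).
Take 1.714 servings of eggs: +12.0 g protein for $1.20 (total $2.10, still need 0.0 g).
Greedy by cheapest-per-g is optimal for a single linear constraint, so the minimum cost is $2.10.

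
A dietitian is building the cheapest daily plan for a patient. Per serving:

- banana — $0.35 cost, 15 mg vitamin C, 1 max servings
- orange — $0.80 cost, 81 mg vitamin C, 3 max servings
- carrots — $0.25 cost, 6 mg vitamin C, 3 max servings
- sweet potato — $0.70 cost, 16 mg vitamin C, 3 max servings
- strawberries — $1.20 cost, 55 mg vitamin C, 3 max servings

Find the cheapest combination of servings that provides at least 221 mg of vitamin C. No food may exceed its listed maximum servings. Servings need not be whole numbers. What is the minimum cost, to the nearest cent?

Cost per mg of vitamin C: orange $0.0099, strawberries $0.0218, banana $0.0233, carrots $0.0417, sweet potato $0.0437.
Take 2.728 servings of orange: +221.0 mg vitamin C for $2.18 (total $2.18, still need 0.0 mg).
Filling from the cheapest source first is optimal under one linear minimum: $2.18.

$2.18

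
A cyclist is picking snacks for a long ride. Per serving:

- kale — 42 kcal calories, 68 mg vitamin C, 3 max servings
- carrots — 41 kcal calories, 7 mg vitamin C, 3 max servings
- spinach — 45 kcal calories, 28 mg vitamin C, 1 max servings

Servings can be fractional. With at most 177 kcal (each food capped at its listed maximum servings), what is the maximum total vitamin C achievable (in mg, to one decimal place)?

Vitamin C per kcal: kale 1.619, spinach 0.6222, carrots 0.1707.
Take 3 servings of kale: uses 126 kcal, +204.0 mg vitamin C (running total 204.0 mg).
Take 1 serving of spinach: uses 45 kcal, +28.0 mg vitamin C (running total 232.0 mg).
Take 0.1463 servings of carrots: uses 6 kcal, +1.0 mg vitamin C (running total 233.0 mg).
Filling greedily by vitamin C-per-kcal is optimal for one linear limit, giving 233.0 mg.

233.0 mg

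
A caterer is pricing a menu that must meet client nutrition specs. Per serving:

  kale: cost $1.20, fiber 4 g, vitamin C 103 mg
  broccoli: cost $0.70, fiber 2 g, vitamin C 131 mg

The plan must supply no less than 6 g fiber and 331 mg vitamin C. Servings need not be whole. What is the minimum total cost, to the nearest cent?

kale only: max(6/4, 331/103) = 3.214 servings → $3.86.
broccoli only: max(6/2, 331/131) = 3 servings → $2.10.
kale + broccoli with both tight: 0.3899 servings and 2.22 servings → $2.02.
So the least-cost plan costs $2.02.

$2.02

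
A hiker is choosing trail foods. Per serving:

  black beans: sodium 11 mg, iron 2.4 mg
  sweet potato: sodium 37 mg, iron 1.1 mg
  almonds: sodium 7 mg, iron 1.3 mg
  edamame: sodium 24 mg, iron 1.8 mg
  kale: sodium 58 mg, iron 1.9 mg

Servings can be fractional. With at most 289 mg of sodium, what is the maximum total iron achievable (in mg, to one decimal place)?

63.1 mg

Iron per mg sodium: black beans 0.2182, almonds 0.1857, edamame 0.075, kale 0.03276, sweet potato 0.02973.
With no serving limits, spend the whole sodium allowance on black beans: 289 mg / 11 mg × 2.4 mg = 63.1 mg.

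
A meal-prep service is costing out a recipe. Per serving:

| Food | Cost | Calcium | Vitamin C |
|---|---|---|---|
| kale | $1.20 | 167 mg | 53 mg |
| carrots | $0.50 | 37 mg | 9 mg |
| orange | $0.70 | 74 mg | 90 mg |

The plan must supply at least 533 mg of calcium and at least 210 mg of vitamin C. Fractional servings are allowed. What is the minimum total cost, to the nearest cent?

$3.93

At the optimum either one food covers both requirements or two foods hit both targets exactly; no other combination can be cheaper.
kale only: max(533/167, 210/53) = 3.962 servings → $4.75.
carrots only: max(533/37, 210/9) = 23.33 servings → $11.67.
orange only: max(533/74, 210/90) = 7.203 servings → $5.04.
kale + carrots: intersection lies outside the first quadrant.
kale + orange with both tight: 2.92 servings and 0.6141 servings → $3.93.
carrots + orange with both tight: 12.17 servings and 1.116 servings → $6.87.
So the least-cost plan costs $3.93.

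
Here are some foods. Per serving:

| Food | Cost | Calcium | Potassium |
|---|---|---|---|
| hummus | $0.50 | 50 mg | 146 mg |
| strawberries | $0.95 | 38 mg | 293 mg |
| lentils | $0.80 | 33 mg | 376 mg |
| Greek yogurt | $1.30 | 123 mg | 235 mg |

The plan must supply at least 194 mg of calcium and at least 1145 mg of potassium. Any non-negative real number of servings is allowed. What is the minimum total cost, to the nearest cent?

$2.91

Compare the cost at each extreme point of the feasible region.
hummus only: max(194/50, 1145/146) = 7.842 servings → $3.92.
strawberries only: max(194/38, 1145/293) = 5.105 servings → $4.85.
lentils only: max(194/33, 1145/376) = 5.879 servings → $4.70.
Greek yogurt only: max(194/123, 1145/235) = 4.872 servings → $6.33.
hummus + strawberries with both tight: 1.465 servings and 3.178 servings → $3.75.
hummus + lentils with both tight: 2.515 servings and 2.069 servings → $2.91.
hummus + Greek yogurt: the both-tight solution has a negative serving — not a feasible corner.
strawberries + lentils: the both-tight solution has a negative serving — not a feasible corner.
strawberries + Greek yogurt with both tight: 3.513 servings and 0.4918 servings → $3.98.
lentils + Greek yogurt with both tight: 2.474 servings and 0.9134 servings → $3.17.
Cheapest feasible corner: $2.91.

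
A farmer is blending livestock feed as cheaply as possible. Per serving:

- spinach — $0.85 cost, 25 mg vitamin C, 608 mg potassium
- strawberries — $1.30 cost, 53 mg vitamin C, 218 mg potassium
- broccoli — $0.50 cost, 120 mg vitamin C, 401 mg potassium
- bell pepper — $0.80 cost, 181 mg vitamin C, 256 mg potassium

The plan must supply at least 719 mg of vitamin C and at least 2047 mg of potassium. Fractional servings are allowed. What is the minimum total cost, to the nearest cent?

spinach only: max(719/25, 2047/608) = 28.76 servings → $24.45.
strawberries only: max(719/53, 2047/218) = 13.57 servings → $17.64.
broccoli only: max(719/120, 2047/401) = 5.992 servings → $3.00.
bell pepper only: max(719/181, 2047/256) = 7.996 servings → $6.40.
spinach + strawberries: the both-tight solution has a negative serving — not a feasible corner.
spinach + broccoli: intersection lies outside the first quadrant.
spinach + bell pepper with both tight: 1.799 servings and 3.724 servings → $4.51.
strawberries + broccoli with both targets exact would need a negative amount; discard.
strawberries + bell pepper with both tight: 7.201 servings and 1.864 servings → $10.85.
broccoli + bell pepper with both tight: 4.454 servings and 1.02 servings → $3.04.
The minimum over all feasible corners is $3.00.

$3.00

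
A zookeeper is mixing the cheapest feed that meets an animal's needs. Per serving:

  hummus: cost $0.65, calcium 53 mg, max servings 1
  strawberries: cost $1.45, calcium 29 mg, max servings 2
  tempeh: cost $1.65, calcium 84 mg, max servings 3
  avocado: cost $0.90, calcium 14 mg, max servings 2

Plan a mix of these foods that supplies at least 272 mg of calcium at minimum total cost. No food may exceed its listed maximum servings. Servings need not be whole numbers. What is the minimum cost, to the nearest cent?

Cost per mg of calcium: hummus $0.0123, tempeh $0.0196, strawberries $0.0500, avocado $0.0643.
Take 1 serving of hummus: +53.0 mg calcium for $0.65 (total $0.65, still need 219.0 mg).
Take 2.607 servings of tempeh: +219.0 mg calcium for $4.30 (total $4.95, still need 0.0 mg).
Greedy by cheapest-per-mg is optimal for a single linear constraint, so the minimum cost is $4.95.

$4.95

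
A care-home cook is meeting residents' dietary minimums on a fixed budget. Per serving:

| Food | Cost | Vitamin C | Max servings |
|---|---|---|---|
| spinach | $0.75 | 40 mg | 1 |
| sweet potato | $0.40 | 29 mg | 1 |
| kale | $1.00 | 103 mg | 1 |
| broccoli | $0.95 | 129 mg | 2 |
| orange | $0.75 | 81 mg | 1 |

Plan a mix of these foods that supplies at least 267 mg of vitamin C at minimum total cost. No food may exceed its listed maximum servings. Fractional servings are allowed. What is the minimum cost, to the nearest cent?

$1.98

Cost per mg of vitamin C: broccoli $0.0074, orange $0.0093, kale $0.0097, sweet potato $0.0138, spinach $0.0187.
Take 2 servings of broccoli: +258.0 mg vitamin C for $1.90 (total $1.90, still need 9.0 mg).
Take 0.1111 servings of orange: +9.0 mg vitamin C for $0.08 (total $1.98, still need 0.0 mg).
Filling from the cheapest source first is optimal under one linear minimum: $1.98.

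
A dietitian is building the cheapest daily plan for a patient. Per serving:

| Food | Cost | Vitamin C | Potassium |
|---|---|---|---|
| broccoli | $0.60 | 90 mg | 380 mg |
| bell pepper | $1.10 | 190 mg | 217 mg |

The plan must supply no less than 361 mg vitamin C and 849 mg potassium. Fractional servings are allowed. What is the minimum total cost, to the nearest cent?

$2.21

At the optimum either one food covers both requirements or two foods hit both targets exactly; no other combination can be cheaper.
broccoli only: max(361/90, 849/380) = 4.011 servings → $2.41.
bell pepper only: max(361/190, 849/217) = 3.912 servings → $4.30.
broccoli + bell pepper with both tight: 1.575 servings and 1.154 servings → $2.21.
So the least-cost plan costs $2.21.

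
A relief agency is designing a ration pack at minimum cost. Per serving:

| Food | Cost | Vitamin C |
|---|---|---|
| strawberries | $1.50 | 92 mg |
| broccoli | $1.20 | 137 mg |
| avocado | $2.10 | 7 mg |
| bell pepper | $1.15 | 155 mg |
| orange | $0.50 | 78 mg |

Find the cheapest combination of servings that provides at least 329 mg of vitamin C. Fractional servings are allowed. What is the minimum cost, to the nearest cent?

$2.11

Cost per mg of vitamin C: orange $0.0064, bell pepper $0.0074, broccoli $0.0088, strawberries $0.0163, avocado $0.3000.
With no serving limits, use only orange: 329 mg / 78 mg = 4.218 servings × $0.50 = $2.11.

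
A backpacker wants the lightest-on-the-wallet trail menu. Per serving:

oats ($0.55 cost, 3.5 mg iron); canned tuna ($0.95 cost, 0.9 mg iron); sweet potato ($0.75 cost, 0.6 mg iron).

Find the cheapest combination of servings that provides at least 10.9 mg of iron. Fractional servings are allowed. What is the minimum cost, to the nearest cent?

Cost per mg of iron: oats $0.1571, canned tuna $1.0556, sweet potato $1.2500.
With no serving limits, use only oats: 10.9 mg / 3.5 mg = 3.114 servings × $0.55 = $1.71.

$1.71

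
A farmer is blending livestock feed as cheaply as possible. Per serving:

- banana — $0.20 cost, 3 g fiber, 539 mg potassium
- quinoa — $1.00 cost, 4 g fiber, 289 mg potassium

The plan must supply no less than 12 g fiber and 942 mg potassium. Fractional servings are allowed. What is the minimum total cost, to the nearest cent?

An LP optimum is at a vertex; with two nutrient constraints at most two foods are used. Check each candidate.
banana only: max(12/3, 942/539) = 4 servings → $0.80.
quinoa only: max(12/4, 942/289) = 3.26 servings → $3.26.
banana + quinoa with both tight: 0.2327 servings and 2.825 servings → $2.87.
So the least-cost plan costs $0.80.

$0.80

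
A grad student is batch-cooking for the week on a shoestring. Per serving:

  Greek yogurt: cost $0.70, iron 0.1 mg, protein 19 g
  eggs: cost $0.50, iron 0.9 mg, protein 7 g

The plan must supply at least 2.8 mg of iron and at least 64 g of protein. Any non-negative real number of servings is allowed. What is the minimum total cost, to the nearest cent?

$3.05

With two linear requirements the optimum uses one or two foods; enumerate the corners.
Greek yogurt only: max(2.8/0.1, 64/19) = 28 servings → $19.60.
eggs only: max(2.8/0.9, 64/7) = 9.143 servings → $4.57.
Greek yogurt + eggs with both tight: 2.317 servings and 2.854 servings → $3.05.
The minimum over all feasible corners is $3.05.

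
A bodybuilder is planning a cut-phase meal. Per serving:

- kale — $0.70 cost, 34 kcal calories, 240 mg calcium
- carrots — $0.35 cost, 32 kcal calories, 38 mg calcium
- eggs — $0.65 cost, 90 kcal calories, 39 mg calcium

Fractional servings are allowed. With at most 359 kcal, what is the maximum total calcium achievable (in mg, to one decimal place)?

Calcium per kcal: kale 7.059, carrots 1.188, eggs 0.4333.
With no serving limits, spend the whole calories allowance on kale: 359 kcal / 34 kcal × 240 mg = 2534.1 mg.

2534.1 mg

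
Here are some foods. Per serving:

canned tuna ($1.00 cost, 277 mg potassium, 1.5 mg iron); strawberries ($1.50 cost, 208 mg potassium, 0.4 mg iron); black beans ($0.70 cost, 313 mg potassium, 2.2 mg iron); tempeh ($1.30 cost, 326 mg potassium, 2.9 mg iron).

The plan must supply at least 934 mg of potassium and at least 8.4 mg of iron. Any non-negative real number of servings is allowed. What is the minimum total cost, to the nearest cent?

For a min-cost LP with two ≥-constraints, a basic feasible solution has at most two positive variables.
canned tuna only: max(934/277, 8.4/1.5) = 5.6 servings → $5.60.
strawberries only: max(934/208, 8.4/0.4) = 21 servings → $31.50.
black beans only: max(934/313, 8.4/2.2) = 3.818 servings → $2.67.
tempeh only: max(934/326, 8.4/2.9) = 2.897 servings → $3.77.
canned tuna + strawberries: the both-tight solution has a negative serving — not a feasible corner.
canned tuna + black beans with both targets exact would need a negative amount; discard.
canned tuna + tempeh with both targets exact would need a negative amount; discard.
strawberries + black beans: the both-tight solution has a negative serving — not a feasible corner.
strawberries + tempeh: intersection lies outside the first quadrant.
black beans + tempeh with both targets exact would need a negative amount; discard.
The minimum over all feasible corners is $2.67.

$2.67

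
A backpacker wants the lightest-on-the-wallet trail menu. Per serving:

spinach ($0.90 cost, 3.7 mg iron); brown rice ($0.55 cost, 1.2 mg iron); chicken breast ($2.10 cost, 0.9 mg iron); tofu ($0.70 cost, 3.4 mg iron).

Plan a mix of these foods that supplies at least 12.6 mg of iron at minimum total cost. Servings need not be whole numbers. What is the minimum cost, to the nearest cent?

$2.59

Cost per mg of iron: tofu $0.2059, spinach $0.2432, brown rice $0.4583, chicken breast $2.3333.
With no serving limits, use only tofu: 12.6 mg / 3.4 mg = 3.706 servings × $0.70 = $2.59.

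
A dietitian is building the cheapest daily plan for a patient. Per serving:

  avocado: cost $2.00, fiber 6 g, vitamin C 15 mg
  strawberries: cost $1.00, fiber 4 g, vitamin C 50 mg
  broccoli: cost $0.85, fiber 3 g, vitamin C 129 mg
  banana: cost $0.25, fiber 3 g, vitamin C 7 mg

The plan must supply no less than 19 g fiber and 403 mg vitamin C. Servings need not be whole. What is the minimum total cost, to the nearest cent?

$3.35

With two linear requirements the optimum uses one or two foods; enumerate the corners.
avocado only: max(19/6, 403/15) = 26.87 servings → $53.73.
strawberries only: max(19/4, 403/50) = 8.06 servings → $8.06.
broccoli only: max(19/3, 403/129) = 6.333 servings → $5.38.
banana only: max(19/3, 403/7) = 57.57 servings → $14.39.
avocado + strawberries: intersection lies outside the first quadrant.
avocado + broccoli with both tight: 1.704 servings and 2.926 servings → $5.89.
avocado + banana: intersection lies outside the first quadrant.
strawberries + broccoli with both tight: 3.393 servings and 1.809 servings → $4.93.
strawberries + banana: the both-tight solution has a negative serving — not a feasible corner.
broccoli + banana with both tight: 2.94 servings and 3.393 servings → $3.35.
The minimum over all feasible corners is $3.35.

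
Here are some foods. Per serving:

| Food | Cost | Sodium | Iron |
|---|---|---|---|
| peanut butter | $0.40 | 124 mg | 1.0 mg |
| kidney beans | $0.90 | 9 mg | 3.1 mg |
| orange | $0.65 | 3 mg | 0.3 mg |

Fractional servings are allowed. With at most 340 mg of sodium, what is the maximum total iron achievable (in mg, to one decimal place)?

117.1 mg

Iron per mg sodium: kidney beans 0.3444, orange 0.1, peanut butter 0.008065.
With no serving limits, spend the whole sodium allowance on kidney beans: 340 mg / 9 mg × 3.1 mg = 117.1 mg.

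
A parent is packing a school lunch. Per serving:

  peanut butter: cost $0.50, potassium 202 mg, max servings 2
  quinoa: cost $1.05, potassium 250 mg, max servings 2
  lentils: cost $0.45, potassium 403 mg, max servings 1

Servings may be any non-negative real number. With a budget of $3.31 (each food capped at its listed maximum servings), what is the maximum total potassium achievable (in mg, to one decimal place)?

Potassium per dollar: lentils 895.6, peanut butter 404, quinoa 238.1.
Take 1 serving of lentils: spends $0.45, +403.0 mg potassium (running total 403.0 mg).
Take 2 servings of peanut butter: spends $1.00, +404.0 mg potassium (running total 807.0 mg).
Take 1.771 servings of quinoa: spends $1.86, +442.9 mg potassium (running total 1249.9 mg).
Greedy by best ratio exhausts the cost allowance optimally: 1249.9 mg.

1249.9 mg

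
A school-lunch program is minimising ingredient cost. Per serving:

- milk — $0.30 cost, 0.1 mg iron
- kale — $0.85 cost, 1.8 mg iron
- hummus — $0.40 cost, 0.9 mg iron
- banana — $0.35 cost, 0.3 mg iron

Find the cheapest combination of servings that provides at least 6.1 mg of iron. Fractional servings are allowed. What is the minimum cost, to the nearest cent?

$2.71

Cost per mg of iron: hummus $0.4444, kale $0.4722, banana $1.1667, milk $3.0000.
With no serving limits, use only hummus: 6.1 mg / 0.9 mg = 6.778 servings × $0.40 = $2.71.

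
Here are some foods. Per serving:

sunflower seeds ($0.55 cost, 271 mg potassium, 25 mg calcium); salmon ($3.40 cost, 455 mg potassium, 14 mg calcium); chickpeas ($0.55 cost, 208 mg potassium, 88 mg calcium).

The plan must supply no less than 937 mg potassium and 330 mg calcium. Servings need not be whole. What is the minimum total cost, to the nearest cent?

$2.35

The cheapest plan sits at a corner of the feasible region — with two constraints it uses at most two foods.
sunflower seeds only: max(937/271, 330/25) = 13.2 servings → $7.26.
salmon only: max(937/455, 330/14) = 23.57 servings → $80.14.
chickpeas only: max(937/208, 330/88) = 4.505 servings → $2.48.
sunflower seeds + salmon with both targets exact would need a negative amount; discard.
sunflower seeds + chickpeas with both tight: 0.7409 servings and 3.54 servings → $2.35.
salmon + chickpeas with both tight: 0.3721 servings and 3.691 servings → $3.30.
Cheapest feasible corner: $2.35.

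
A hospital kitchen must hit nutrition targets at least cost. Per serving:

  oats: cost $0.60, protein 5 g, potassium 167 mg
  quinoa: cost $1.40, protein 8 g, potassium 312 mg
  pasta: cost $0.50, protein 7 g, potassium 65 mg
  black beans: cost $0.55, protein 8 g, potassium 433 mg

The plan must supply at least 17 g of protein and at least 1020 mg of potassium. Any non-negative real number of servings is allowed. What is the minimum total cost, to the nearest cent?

At the optimum either one food covers both requirements or two foods hit both targets exactly; no other combination can be cheaper.
oats only: max(17/5, 1020/167) = 6.108 servings → $3.66.
quinoa only: max(17/8, 1020/312) = 3.269 servings → $4.58.
pasta only: max(17/7, 1020/65) = 15.69 servings → $7.85.
black beans only: max(17/8, 1020/433) = 2.356 servings → $1.30.
oats + quinoa with both targets exact would need a negative amount; discard.
oats + pasta: intersection lies outside the first quadrant.
oats + black beans: the both-tight solution has a negative serving — not a feasible corner.
quinoa + pasta: the both-tight solution has a negative serving — not a feasible corner.
quinoa + black beans with both targets exact would need a negative amount; discard.
pasta + black beans: intersection lies outside the first quadrant.
The minimum over all feasible corners is $1.30.

$1.30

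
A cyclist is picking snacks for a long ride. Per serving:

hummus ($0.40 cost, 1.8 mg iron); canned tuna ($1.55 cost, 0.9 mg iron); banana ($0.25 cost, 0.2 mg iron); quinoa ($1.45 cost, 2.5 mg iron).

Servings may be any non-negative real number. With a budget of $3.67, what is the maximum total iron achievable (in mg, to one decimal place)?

16.5 mg

Iron per dollar: hummus 4.5, quinoa 1.724, banana 0.8, canned tuna 0.5806.
With no serving limits, spend the whole cost allowance on hummus: $3.67 / $0.40 × 1.8 mg = 16.5 mg.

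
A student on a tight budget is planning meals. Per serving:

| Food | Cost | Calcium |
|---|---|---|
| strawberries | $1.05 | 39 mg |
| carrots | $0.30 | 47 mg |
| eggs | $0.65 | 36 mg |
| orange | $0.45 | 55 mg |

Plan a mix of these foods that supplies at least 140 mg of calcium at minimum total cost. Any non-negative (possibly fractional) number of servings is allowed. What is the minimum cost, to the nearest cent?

Cost per mg of calcium: carrots $0.0064, orange $0.0082, eggs $0.0181, strawberries $0.0269.
With no serving limits, use only carrots: 140 mg / 47 mg = 2.979 servings × $0.30 = $0.89.

$0.89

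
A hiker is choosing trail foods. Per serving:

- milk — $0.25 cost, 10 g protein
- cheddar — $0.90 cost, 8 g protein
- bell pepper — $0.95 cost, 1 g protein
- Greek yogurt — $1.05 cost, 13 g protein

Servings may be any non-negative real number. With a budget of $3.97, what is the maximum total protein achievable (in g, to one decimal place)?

158.8 g

Protein per dollar: milk 40, Greek yogurt 12.38, cheddar 8.889, bell pepper 1.053.
With no serving limits, spend the whole cost allowance on milk: $3.97 / $0.25 × 10 g = 158.8 g.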